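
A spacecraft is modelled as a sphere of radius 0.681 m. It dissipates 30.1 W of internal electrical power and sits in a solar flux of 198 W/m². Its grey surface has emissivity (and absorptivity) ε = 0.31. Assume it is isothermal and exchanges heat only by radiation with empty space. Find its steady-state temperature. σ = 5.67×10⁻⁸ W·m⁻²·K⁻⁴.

At steady state, absorbed solar power + internal power = radiated power.
Absorbed: α·S·A_cross = 0.31·198·1.457 = 89.43 W (cross-section πr²).
Total input = 89.43 + 30.1 = 119.5 W.
Radiated: εσ·A_surf·T⁴ with A_surf = 4πr² = 5.828 m².
T⁴ = 119.5/(0.31·5.67×10⁻⁸·5.828) = 1.167×10⁹ K⁴.

T ≈ 185 K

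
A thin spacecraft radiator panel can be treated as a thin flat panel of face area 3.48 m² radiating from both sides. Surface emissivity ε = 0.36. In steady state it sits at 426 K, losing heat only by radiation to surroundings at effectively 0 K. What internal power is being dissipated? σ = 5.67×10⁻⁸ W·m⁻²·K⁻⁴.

P ≈ 4680 W

Steady state: P = εσA T⁴.
A = 2·3.48 = 6.960 m²; T⁴ = (426)⁴ = 3.293×10¹⁰ K⁴.
P = 0.36 × 5.67×10⁻⁸ × 6.960 × 3.293×10¹⁰.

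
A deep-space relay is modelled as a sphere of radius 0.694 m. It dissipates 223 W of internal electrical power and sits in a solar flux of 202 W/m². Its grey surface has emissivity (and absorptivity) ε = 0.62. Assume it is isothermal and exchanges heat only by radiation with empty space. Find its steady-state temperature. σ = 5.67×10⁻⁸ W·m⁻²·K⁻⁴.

T ≈ 210 K

At steady state, absorbed solar power + internal power = radiated power.
Absorbed: α·S·A_cross = 0.62·202·1.513 = 189.5 W (cross-section πr²).
Total input = 189.5 + 223 = 412.5 W.
Radiated: εσ·A_surf·T⁴ with A_surf = 4πr² = 6.052 m².
T⁴ = 412.5/(0.62·5.67×10⁻⁸·6.052) = 1.939×10⁹ K⁴.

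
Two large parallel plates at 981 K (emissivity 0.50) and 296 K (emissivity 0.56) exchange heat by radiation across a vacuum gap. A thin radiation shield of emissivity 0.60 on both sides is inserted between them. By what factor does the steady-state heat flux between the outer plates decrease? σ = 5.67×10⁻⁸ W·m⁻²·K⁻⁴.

Without shield: q₀ = σΔ(T⁴)/(1/ε₁+1/ε₂−1) with denominator 2.786.
With shield the two gaps are in series; the resistances add: (1/ε₁+1/ε_s−1)+(1/ε_s+1/ε₂−1) = 2.667+2.452 = 5.119.
Heat-flux ratio q₀/q = 5.119/2.786.

factor ≈ 1.84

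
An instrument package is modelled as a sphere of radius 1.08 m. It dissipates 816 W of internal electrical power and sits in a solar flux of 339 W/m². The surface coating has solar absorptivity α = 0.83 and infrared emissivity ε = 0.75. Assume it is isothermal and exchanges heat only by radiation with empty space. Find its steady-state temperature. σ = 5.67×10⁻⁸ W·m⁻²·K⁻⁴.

T ≈ 233 K

At steady state, absorbed solar power + internal power = radiated power.
Absorbed: α·S·A_cross = 0.83·339·3.664 = 1031 W (cross-section πr²).
Total input = 1031 + 816 = 1847 W.
Radiated: εσ·A_surf·T⁴ with A_surf = 4πr² = 14.66 m².
T⁴ = 1847/(0.75·5.67×10⁻⁸·14.66) = 2.963×10⁹ K⁴.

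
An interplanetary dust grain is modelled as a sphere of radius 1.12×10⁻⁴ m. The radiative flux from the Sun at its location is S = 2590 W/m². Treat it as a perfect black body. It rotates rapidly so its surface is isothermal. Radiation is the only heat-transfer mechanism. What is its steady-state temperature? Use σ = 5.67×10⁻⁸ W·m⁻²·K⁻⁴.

At equilibrium, absorbed power = emitted power.
Absorbing cross-section = πr² = 3.941×10⁻⁸ m²; emitting surface = 4πr² = 1.576×10⁻⁷ m² (ratio 4).
S·A_cross = εσ·A_surf·T⁴  ⇒  T⁴ = S/(4σ).
T⁴ = 1.00·2590/(4·5.67×10⁻⁸) = 1.142×10¹⁰ K⁴.
T = (1.142×10¹⁰)^(1/4).

T ≈ 327 K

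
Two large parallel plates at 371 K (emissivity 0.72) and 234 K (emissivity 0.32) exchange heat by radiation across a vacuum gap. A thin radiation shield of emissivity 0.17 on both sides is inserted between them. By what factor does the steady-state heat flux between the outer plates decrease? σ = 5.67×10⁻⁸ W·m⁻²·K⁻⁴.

factor ≈ 4.06

Without shield: q₀ = σΔ(T⁴)/(1/ε₁+1/ε₂−1) with denominator 3.514.
With shield the two gaps are in series; the resistances add: (1/ε₁+1/ε_s−1)+(1/ε_s+1/ε₂−1) = 6.271+8.007 = 14.28.
Heat-flux ratio q₀/q = 14.28/3.514.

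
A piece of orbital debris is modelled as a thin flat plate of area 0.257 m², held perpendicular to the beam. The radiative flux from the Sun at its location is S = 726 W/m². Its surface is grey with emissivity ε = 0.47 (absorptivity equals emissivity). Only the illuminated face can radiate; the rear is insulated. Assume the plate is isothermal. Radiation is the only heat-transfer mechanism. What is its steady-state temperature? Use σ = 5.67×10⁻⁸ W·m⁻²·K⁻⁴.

T ≈ 336 K

At equilibrium, absorbed power = emitted power.
Absorbing cross-section = A = 0.2570 m²; emitting surface = A = 0.2570 m² (ratio 1).
εS·A_cross = εσ·A_surf·T⁴  ⇒  T⁴ = S/(1σ)   (ε cancels).
T⁴ = 726/(1·5.67×10⁻⁸) = 1.280×10¹⁰ K⁴.
T = (1.280×10¹⁰)^(1/4).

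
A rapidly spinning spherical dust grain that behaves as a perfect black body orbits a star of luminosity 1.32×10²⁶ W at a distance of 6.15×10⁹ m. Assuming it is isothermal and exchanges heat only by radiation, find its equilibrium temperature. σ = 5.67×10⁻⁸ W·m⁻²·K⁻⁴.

First find the stellar flux at distance d: S = L/(4πd²) = 1.32×10²⁶/(4π·(6.15×10⁹)²) = 2.777×10⁵ W/m².
For an isothermal sphere, absorbed (1−a)S·πr² = emitted σ·4πr²·T⁴, so T⁴ = (1−a)S/(4σ).
T⁴ = 1.00·2.777×10⁵/(4·5.67×10⁻⁸) = 1.225×10¹² K⁴.

T ≈ 1050 K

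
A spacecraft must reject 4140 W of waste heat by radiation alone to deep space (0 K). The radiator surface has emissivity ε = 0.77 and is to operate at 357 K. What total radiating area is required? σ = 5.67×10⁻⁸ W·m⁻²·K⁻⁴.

A ≈ 5.84 m²

P = εσA T⁴ ⇒ A = P/(εσT⁴).
T⁴ = 1.624×10¹⁰ K⁴.
A = 4140/(0.77 × 5.67×10⁻⁸ × 1.624×10¹⁰).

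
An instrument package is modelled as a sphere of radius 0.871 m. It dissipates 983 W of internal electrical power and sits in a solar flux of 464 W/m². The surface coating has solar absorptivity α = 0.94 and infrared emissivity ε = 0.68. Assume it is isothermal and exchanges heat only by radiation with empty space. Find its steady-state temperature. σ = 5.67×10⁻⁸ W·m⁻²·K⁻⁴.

T ≈ 272 K

At steady state, absorbed solar power + internal power = radiated power.
Absorbed: α·S·A_cross = 0.94·464·2.383 = 1040 W (cross-section πr²).
Total input = 1040 + 983 = 2023 W.
Radiated: εσ·A_surf·T⁴ with A_surf = 4πr² = 9.533 m².
T⁴ = 2023/(0.68·5.67×10⁻⁸·9.533) = 5.502×10⁹ K⁴.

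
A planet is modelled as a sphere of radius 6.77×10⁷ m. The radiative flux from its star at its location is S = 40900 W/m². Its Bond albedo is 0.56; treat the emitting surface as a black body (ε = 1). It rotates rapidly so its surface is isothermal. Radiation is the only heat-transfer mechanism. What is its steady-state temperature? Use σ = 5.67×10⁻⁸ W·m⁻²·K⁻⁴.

At equilibrium, absorbed power = emitted power.
Absorbing cross-section = πr² = 1.440×10¹⁶ m²; emitting surface = 4πr² = 5.760×10¹⁶ m² (ratio 4).
(1−a)S·A_cross = εσ·A_surf·T⁴  ⇒  T⁴ = (1−a)S/(4σ).
T⁴ = 0.440·40900/(4·5.67×10⁻⁸) = 7.935×10¹⁰ K⁴.
T = (7.935×10¹⁰)^(1/4).

T ≈ 531 K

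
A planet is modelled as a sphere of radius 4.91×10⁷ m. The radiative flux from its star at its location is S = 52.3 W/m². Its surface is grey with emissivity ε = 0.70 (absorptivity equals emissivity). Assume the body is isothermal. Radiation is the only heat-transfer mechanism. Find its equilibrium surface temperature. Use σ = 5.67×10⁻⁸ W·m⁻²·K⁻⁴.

At equilibrium, absorbed power = emitted power.
Absorbing cross-section = πr² = 7.574×10¹⁵ m²; emitting surface = 4πr² = 3.030×10¹⁶ m² (ratio 4).
εS·A_cross = εσ·A_surf·T⁴  ⇒  T⁴ = S/(4σ)   (ε cancels).
T⁴ = 52.3/(4·5.67×10⁻⁸) = 2.306×10⁸ K⁴.
T = (2.306×10⁸)^(1/4).

T ≈ 123 K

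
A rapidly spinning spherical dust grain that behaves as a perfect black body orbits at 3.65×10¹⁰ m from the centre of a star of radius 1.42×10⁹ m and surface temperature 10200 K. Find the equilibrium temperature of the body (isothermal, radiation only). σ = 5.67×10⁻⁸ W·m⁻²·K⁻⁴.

T ≈ 1420 K

The star's surface emits σT_*⁴; at distance d the flux is S = σT_*⁴(R_*/d)².
S = 5.67×10⁻⁸·(10200)⁴·(1.42×10⁹/3.65×10¹⁰)² = 9.289×10⁵ W/m².
For an isothermal sphere T⁴ = (1−a)S/(4σ) = 4.096×10¹² K⁴.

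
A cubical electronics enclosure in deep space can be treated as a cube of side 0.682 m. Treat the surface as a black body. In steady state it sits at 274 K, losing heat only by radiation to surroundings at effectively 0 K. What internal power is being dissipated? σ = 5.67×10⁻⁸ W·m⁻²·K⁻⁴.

P ≈ 892 W

Steady state: P = εσA T⁴.
A = 6L² = 2.791 m²; T⁴ = (274)⁴ = 5.636×10⁹ K⁴.
P = 1.0 × 5.67×10⁻⁸ × 2.791 × 5.636×10⁹.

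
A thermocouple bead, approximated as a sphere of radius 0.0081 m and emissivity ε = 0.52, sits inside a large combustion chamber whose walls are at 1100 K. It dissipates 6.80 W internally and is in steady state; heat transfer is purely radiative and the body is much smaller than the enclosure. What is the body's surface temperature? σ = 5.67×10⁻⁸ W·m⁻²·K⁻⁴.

T ≈ 1150 K

For a small grey body in a large enclosure, net radiated power = εσA(T⁴ − T_w⁴).
Steady state: P = εσA(T⁴ − T_w⁴) with A = 4πr² = 8.245×10⁻⁴ m².
T⁴ = P/(εσA) + T_w⁴ = 6.80/(0.52·5.67×10⁻⁸·8.245×10⁻⁴) + (1100)⁴
    = 2.797×10¹¹ + 1.464×10¹² = 1.744×10¹² K⁴.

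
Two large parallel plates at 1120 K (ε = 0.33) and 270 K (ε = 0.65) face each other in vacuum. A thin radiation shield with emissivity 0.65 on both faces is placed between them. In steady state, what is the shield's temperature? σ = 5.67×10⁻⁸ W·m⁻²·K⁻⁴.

T_s ≈ 874 K

In steady state the net flux on the hot side equals that on the cold side.
σ(T₁⁴−T_s⁴)/D₁ = σ(T_s⁴−T₂⁴)/D₂, with D₁ = 1/ε₁+1/ε_s−1 = 3.569, D₂ = 1/ε_s+1/ε₂−1 = 2.077.
Solve for T_s⁴: T_s⁴ = (D₂·T₁⁴ + D₁·T₂⁴)/(D₁+D₂) = 5.822×10¹¹ K⁴.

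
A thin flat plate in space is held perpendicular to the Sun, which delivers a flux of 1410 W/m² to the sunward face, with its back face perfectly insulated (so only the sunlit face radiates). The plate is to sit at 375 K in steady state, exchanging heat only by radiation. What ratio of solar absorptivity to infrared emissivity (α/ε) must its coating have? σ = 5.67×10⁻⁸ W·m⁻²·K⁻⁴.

α/ε ≈ 0.795

Balance: αS·A = εσ·1A·T⁴ ⇒ α/ε = σT⁴/S.
α/ε = 5.67×10⁻⁸·(375)⁴/1410 = 5.67×10⁻⁸·1.978×10¹⁰/1410.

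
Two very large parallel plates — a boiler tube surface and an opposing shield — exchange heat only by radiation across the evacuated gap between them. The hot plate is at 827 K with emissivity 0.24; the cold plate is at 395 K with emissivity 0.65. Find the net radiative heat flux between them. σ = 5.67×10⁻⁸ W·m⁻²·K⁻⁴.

q ≈ 5340 W/m²

For two infinite grey parallel plates, q = σ(T₁⁴ − T₂⁴)/(1/ε₁ + 1/ε₂ − 1).
T₁⁴ − T₂⁴ = 4.678×10¹¹ − 2.434×10¹⁰ = 4.434×10¹¹ K⁴.
1/ε₁ + 1/ε₂ − 1 = 4.167 + 1.538 − 1 = 4.705.
q = 5.67×10⁻⁸ × 4.434×10¹¹ / 4.705.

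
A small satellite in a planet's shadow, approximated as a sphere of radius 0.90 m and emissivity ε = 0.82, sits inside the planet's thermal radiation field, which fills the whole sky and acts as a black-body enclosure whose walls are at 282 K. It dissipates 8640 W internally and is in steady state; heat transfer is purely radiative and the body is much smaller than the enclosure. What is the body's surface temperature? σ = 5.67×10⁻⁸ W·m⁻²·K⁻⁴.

T ≈ 396 K

For a small grey body in a large enclosure, net radiated power = εσA(T⁴ − T_w⁴).
Steady state: P = εσA(T⁴ − T_w⁴) with A = 4πr² = 10.18 m².
T⁴ = P/(εσA) + T_w⁴ = 8640/(0.82·5.67×10⁻⁸·10.18) + (282)⁴
    = 1.826×10¹⁰ + 6.324×10⁹ = 2.458×10¹⁰ K⁴.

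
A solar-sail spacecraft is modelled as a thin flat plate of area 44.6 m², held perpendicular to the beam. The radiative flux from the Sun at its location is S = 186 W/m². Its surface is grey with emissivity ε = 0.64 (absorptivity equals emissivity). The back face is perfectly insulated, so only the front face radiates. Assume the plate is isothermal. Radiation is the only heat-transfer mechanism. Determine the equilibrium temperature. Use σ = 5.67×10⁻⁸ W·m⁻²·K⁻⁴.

At equilibrium, absorbed power = emitted power.
Absorbing cross-section = A = 44.60 m²; emitting surface = A = 44.60 m² (ratio 1).
εS·A_cross = εσ·A_surf·T⁴  ⇒  T⁴ = S/(1σ)   (ε cancels).
T⁴ = 186/(1·5.67×10⁻⁸) = 3.280×10⁹ K⁴.
T = (3.280×10⁹)^(1/4).

T ≈ 239 K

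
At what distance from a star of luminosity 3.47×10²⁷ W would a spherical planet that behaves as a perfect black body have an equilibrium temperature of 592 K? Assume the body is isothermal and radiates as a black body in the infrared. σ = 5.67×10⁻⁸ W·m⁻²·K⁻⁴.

d ≈ 9.96×10¹⁰ m

For an isothermal black-emitting sphere, (1−a)S·πr² = σ·4πr²·T⁴ ⇒ S = 4σT⁴/(1−a).
S = 4·5.67×10⁻⁸·(592)⁴/1.00 = 27860 W/m².
Flux falls as S = L/(4πd²), so d = √(L/(4πS)) = √(3.47×10²⁷/(4π·27860)).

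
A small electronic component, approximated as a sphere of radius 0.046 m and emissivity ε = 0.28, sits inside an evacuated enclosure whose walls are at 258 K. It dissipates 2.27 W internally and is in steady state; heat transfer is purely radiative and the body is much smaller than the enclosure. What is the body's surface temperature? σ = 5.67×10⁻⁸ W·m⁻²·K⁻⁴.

For a small grey body in a large enclosure, net radiated power = εσA(T⁴ − T_w⁴).
Steady state: P = εσA(T⁴ − T_w⁴) with A = 4πr² = 0.02659 m².
T⁴ = P/(εσA) + T_w⁴ = 2.27/(0.28·5.67×10⁻⁸·0.02659) + (258)⁴
    = 5.377×10⁹ + 4.431×10⁹ = 9.808×10⁹ K⁴.

T ≈ 315 K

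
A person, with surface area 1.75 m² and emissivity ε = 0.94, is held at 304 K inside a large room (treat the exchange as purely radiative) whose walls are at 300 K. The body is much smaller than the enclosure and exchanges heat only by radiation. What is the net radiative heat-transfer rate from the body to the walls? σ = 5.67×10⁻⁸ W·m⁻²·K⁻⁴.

For a small grey body in a large enclosure: P_net = εσA(T_body⁴ − T_wall⁴).
A = 1.75 m²; T_body⁴ − T_wall⁴ = 8.541×10⁹ − 8.100×10⁹ = 4.407×10⁸ K⁴.
|P_net| = 0.94·5.67×10⁻⁸·1.750·4.407×10⁸.

P_net ≈ 41.1 W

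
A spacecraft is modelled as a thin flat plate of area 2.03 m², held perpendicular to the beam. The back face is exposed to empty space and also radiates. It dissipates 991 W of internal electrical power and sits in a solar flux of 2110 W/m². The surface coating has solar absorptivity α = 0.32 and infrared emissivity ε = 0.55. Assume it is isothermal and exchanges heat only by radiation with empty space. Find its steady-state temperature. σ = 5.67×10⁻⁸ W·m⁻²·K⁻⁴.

T ≈ 370 K

At steady state, absorbed solar power + internal power = radiated power.
Absorbed: α·S·A_cross = 0.32·2110·2.030 = 1371 W (cross-section A).
Total input = 1371 + 991 = 2362 W.
Radiated: εσ·A_surf·T⁴ with A_surf = 2A = 4.060 m².
T⁴ = 2362/(0.55·5.67×10⁻⁸·4.060) = 1.865×10¹⁰ K⁴.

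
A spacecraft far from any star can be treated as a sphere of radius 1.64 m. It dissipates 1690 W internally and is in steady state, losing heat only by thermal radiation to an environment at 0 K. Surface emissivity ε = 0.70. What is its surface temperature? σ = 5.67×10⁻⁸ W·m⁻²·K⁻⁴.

Steady state: internal power = radiated power, P = εσA T⁴.
Radiating area A = 4πr² = 33.80 m².
T⁴ = P/(εσA) = 1690/(0.70·5.67×10⁻⁸·33.80) = 1.260×10⁹ K⁴.
T = (1.260×10⁹)^(1/4).

T ≈ 188 K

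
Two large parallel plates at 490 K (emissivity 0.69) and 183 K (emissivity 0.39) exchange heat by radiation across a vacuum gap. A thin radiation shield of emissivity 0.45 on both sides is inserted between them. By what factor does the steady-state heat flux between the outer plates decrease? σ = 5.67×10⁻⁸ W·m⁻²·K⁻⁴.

Without shield: q₀ = σΔ(T⁴)/(1/ε₁+1/ε₂−1) with denominator 3.013.
With shield the two gaps are in series; the resistances add: (1/ε₁+1/ε_s−1)+(1/ε_s+1/ε₂−1) = 2.671+3.786 = 6.458.
Heat-flux ratio q₀/q = 6.458/3.013.

factor ≈ 2.14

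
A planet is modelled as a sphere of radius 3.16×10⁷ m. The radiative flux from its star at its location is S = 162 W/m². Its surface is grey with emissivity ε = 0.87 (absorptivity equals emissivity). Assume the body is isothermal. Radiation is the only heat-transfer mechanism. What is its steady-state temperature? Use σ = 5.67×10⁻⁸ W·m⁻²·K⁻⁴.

At equilibrium, absorbed power = emitted power.
Absorbing cross-section = πr² = 3.137×10¹⁵ m²; emitting surface = 4πr² = 1.255×10¹⁶ m² (ratio 4).
εS·A_cross = εσ·A_surf·T⁴  ⇒  T⁴ = S/(4σ)   (ε cancels).
T⁴ = 162/(4·5.67×10⁻⁸) = 7.143×10⁸ K⁴.
T = (7.143×10⁸)^(1/4).

T ≈ 163 K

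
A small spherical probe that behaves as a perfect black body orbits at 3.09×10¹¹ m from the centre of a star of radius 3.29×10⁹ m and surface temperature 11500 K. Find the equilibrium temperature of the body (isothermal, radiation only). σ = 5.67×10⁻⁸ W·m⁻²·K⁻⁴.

T ≈ 839 K

The star's surface emits σT_*⁴; at distance d the flux is S = σT_*⁴(R_*/d)².
S = 5.67×10⁻⁸·(11500)⁴·(3.29×10⁹/3.09×10¹¹)² = 1.124×10⁵ W/m².
For an isothermal sphere T⁴ = (1−a)S/(4σ) = 4.957×10¹¹ K⁴.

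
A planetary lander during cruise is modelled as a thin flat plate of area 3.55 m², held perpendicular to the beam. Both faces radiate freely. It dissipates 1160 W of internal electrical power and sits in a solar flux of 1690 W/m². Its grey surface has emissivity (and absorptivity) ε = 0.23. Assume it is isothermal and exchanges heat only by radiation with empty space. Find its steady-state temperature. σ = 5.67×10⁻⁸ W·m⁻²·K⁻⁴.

T ≈ 407 K

At steady state, absorbed solar power + internal power = radiated power.
Absorbed: α·S·A_cross = 0.23·1690·3.550 = 1380 W (cross-section A).
Total input = 1380 + 1160 = 2540 W.
Radiated: εσ·A_surf·T⁴ with A_surf = 2A = 7.100 m².
T⁴ = 2540/(0.23·5.67×10⁻⁸·7.100) = 2.743×10¹⁰ K⁴.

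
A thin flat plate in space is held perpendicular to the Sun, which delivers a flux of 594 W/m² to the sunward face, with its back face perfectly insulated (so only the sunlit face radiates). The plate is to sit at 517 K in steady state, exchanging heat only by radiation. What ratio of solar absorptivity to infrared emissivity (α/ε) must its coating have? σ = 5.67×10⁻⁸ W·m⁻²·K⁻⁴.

Balance: αS·A = εσ·1A·T⁴ ⇒ α/ε = σT⁴/S.
α/ε = 5.67×10⁻⁸·(517)⁴/594 = 5.67×10⁻⁸·7.144×10¹⁰/594.

α/ε ≈ 6.82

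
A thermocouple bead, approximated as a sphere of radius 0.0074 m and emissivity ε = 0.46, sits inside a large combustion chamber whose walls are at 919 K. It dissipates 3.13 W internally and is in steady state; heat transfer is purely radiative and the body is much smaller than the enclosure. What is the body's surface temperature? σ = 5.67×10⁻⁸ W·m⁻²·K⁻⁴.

T ≈ 971 K

For a small grey body in a large enclosure, net radiated power = εσA(T⁴ − T_w⁴).
Steady state: P = εσA(T⁴ − T_w⁴) with A = 4πr² = 6.881×10⁻⁴ m².
T⁴ = P/(εσA) + T_w⁴ = 3.13/(0.46·5.67×10⁻⁸·6.881×10⁻⁴) + (919)⁴
    = 1.744×10¹¹ + 7.133×10¹¹ = 8.877×10¹¹ K⁴.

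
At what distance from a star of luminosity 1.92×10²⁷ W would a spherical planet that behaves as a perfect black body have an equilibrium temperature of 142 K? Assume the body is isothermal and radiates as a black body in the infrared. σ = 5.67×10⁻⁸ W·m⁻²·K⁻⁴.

d ≈ 1.29×10¹² m

For an isothermal black-emitting sphere, (1−a)S·πr² = σ·4πr²·T⁴ ⇒ S = 4σT⁴/(1−a).
S = 4·5.67×10⁻⁸·(142)⁴/1.00 = 92.21 W/m².
Flux falls as S = L/(4πd²), so d = √(L/(4πS)) = √(1.92×10²⁷/(4π·92.21)).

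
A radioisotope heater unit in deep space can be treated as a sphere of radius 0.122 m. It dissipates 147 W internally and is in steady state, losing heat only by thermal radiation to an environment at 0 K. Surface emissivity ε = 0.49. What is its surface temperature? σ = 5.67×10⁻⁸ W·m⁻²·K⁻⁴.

Steady state: internal power = radiated power, P = εσA T⁴.
Radiating area A = 4πr² = 0.1870 m².
T⁴ = P/(εσA) = 147/(0.49·5.67×10⁻⁸·0.1870) = 2.829×10¹⁰ K⁴.
T = (2.829×10¹⁰)^(1/4).

T ≈ 410 K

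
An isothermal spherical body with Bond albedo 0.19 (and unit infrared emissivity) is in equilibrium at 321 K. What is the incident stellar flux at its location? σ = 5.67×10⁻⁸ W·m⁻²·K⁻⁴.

S ≈ 2970 W/m²

(1−a)S·πr² = σ·4πr²·T⁴ ⇒ S = 4σT⁴/(1−a).
S = 4·5.67×10⁻⁸·1.062×10¹⁰/0.810.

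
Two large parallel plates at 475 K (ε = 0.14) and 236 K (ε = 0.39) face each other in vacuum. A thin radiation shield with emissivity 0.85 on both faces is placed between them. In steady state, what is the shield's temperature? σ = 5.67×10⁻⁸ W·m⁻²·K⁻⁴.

T_s ≈ 356 K

In steady state the net flux on the hot side equals that on the cold side.
σ(T₁⁴−T_s⁴)/D₁ = σ(T_s⁴−T₂⁴)/D₂, with D₁ = 1/ε₁+1/ε_s−1 = 7.319, D₂ = 1/ε_s+1/ε₂−1 = 2.741.
Solve for T_s⁴: T_s⁴ = (D₂·T₁⁴ + D₁·T₂⁴)/(D₁+D₂) = 1.613×10¹⁰ K⁴.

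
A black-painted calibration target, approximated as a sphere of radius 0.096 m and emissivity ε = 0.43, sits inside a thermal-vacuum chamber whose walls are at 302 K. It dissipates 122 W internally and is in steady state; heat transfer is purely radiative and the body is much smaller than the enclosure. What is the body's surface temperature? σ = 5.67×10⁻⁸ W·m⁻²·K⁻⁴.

For a small grey body in a large enclosure, net radiated power = εσA(T⁴ − T_w⁴).
Steady state: P = εσA(T⁴ − T_w⁴) with A = 4πr² = 0.1158 m².
T⁴ = P/(εσA) + T_w⁴ = 122/(0.43·5.67×10⁻⁸·0.1158) + (302)⁴
    = 4.321×10¹⁰ + 8.318×10⁹ = 5.153×10¹⁰ K⁴.

T ≈ 476 K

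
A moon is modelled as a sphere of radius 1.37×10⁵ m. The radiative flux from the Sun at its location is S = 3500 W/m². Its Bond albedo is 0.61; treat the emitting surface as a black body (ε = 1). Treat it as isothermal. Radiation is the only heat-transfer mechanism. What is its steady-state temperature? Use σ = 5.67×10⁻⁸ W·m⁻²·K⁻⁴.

At equilibrium, absorbed power = emitted power.
Absorbing cross-section = πr² = 5.896×10¹⁰ m²; emitting surface = 4πr² = 2.359×10¹¹ m² (ratio 4).
(1−a)S·A_cross = εσ·A_surf·T⁴  ⇒  T⁴ = (1−a)S/(4σ).
T⁴ = 0.390·3500/(4·5.67×10⁻⁸) = 6.019×10⁹ K⁴.
T = (6.019×10⁹)^(1/4).

T ≈ 279 K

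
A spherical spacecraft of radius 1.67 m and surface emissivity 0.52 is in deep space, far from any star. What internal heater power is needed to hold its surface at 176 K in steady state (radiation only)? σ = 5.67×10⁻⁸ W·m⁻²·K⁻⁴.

P ≈ 991 W

P = εσ·4πr²·T⁴.
4πr² = 35.05 m²; T⁴ = 9.595×10⁸ K⁴.
P = 0.52·5.67×10⁻⁸·35.05·9.595×10⁸.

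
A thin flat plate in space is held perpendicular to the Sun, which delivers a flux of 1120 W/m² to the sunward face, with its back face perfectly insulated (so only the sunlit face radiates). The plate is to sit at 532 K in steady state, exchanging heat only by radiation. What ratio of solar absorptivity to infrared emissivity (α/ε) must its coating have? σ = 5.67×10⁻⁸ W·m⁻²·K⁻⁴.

Balance: αS·A = εσ·1A·T⁴ ⇒ α/ε = σT⁴/S.
α/ε = 5.67×10⁻⁸·(532)⁴/1120 = 5.67×10⁻⁸·8.010×10¹⁰/1120.

α/ε ≈ 4.06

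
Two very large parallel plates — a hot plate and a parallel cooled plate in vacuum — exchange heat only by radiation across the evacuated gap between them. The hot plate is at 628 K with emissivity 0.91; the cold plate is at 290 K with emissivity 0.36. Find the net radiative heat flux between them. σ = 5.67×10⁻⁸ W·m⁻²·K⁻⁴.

For two infinite grey parallel plates, q = σ(T₁⁴ − T₂⁴)/(1/ε₁ + 1/ε₂ − 1).
T₁⁴ − T₂⁴ = 1.555×10¹¹ − 7.073×10⁹ = 1.485×10¹¹ K⁴.
1/ε₁ + 1/ε₂ − 1 = 1.099 + 2.778 − 1 = 2.877.
q = 5.67×10⁻⁸ × 1.485×10¹¹ / 2.877.

q ≈ 2930 W/m²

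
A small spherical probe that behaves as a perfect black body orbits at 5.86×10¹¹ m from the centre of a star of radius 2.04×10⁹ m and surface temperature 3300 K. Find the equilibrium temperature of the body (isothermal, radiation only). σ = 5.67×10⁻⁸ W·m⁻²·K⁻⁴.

T ≈ 138 K

The star's surface emits σT_*⁴; at distance d the flux is S = σT_*⁴(R_*/d)².
S = 5.67×10⁻⁸·(3300)⁴·(2.04×10⁹/5.86×10¹¹)² = 81.49 W/m².
For an isothermal sphere T⁴ = (1−a)S/(4σ) = 3.593×10⁸ K⁴.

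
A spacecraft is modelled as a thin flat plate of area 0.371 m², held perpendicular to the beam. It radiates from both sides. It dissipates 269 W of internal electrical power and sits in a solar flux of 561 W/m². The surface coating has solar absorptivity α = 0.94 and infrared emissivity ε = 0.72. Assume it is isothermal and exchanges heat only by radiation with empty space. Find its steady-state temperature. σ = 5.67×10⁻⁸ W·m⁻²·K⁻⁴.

At steady state, absorbed solar power + internal power = radiated power.
Absorbed: α·S·A_cross = 0.94·561·0.3710 = 195.6 W (cross-section A).
Total input = 195.6 + 269 = 464.6 W.
Radiated: εσ·A_surf·T⁴ with A_surf = 2A = 0.7420 m².
T⁴ = 464.6/(0.72·5.67×10⁻⁸·0.7420) = 1.534×10¹⁰ K⁴.

T ≈ 352 K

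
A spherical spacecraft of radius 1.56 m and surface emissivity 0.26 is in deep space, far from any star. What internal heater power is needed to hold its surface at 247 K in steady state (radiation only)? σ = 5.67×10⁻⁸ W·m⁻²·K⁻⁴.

P = εσ·4πr²·T⁴.
4πr² = 30.58 m²; T⁴ = 3.722×10⁹ K⁴.
P = 0.26·5.67×10⁻⁸·30.58·3.722×10⁹.

P ≈ 1680 W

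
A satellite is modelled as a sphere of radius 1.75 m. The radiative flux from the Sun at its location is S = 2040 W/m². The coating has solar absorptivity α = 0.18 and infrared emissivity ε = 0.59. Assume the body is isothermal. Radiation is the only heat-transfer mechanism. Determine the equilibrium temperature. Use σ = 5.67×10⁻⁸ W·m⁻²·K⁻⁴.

At equilibrium, absorbed power = emitted power.
Absorbing cross-section = πr² = 9.621 m²; emitting surface = 4πr² = 38.48 m² (ratio 4).
αS·A_cross = εσ·A_surf·T⁴  ⇒  T⁴ = αS/(ε·4σ).
T⁴ = 0.180·2040/(0.59·4·5.67×10⁻⁸) = 2.744×10⁹ K⁴.
T = (2.744×10⁹)^(1/4).

T ≈ 229 K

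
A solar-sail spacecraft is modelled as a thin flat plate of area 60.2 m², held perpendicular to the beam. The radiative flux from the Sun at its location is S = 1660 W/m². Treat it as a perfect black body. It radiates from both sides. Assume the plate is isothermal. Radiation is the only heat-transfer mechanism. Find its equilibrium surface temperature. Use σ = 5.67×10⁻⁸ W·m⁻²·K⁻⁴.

At equilibrium, absorbed power = emitted power.
Absorbing cross-section = A = 60.20 m²; emitting surface = 2A = 120.4 m² (ratio 2).
S·A_cross = εσ·A_surf·T⁴  ⇒  T⁴ = S/(2σ).
T⁴ = 1.00·1660/(2·5.67×10⁻⁸) = 1.464×10¹⁰ K⁴.
T = (1.464×10¹⁰)^(1/4).

T ≈ 348 K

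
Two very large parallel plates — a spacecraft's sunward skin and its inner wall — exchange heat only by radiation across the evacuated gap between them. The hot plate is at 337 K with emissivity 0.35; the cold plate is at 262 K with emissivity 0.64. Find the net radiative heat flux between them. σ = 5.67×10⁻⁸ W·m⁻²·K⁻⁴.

For two infinite grey parallel plates, q = σ(T₁⁴ − T₂⁴)/(1/ε₁ + 1/ε₂ − 1).
T₁⁴ − T₂⁴ = 1.290×10¹⁰ − 4.712×10⁹ = 8.186×10⁹ K⁴.
1/ε₁ + 1/ε₂ − 1 = 2.857 + 1.562 − 1 = 3.420.
q = 5.67×10⁻⁸ × 8.186×10⁹ / 3.420.

q ≈ 136 W/m²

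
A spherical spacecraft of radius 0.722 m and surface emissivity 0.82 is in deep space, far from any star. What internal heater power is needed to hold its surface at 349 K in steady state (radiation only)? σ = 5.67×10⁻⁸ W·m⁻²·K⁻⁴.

P ≈ 4520 W

P = εσ·4πr²·T⁴.
4πr² = 6.551 m²; T⁴ = 1.484×10¹⁰ K⁴.
P = 0.82·5.67×10⁻⁸·6.551·1.484×10¹⁰.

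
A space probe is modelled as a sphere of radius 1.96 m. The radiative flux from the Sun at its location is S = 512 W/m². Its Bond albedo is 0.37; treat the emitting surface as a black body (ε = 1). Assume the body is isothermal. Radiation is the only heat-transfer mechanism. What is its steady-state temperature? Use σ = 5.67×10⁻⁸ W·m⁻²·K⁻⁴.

T ≈ 194 K

At equilibrium, absorbed power = emitted power.
Absorbing cross-section = πr² = 12.07 m²; emitting surface = 4πr² = 48.27 m² (ratio 4).
(1−a)S·A_cross = εσ·A_surf·T⁴  ⇒  T⁴ = (1−a)S/(4σ).
T⁴ = 0.630·512/(4·5.67×10⁻⁸) = 1.422×10⁹ K⁴.
T = (1.422×10⁹)^(1/4).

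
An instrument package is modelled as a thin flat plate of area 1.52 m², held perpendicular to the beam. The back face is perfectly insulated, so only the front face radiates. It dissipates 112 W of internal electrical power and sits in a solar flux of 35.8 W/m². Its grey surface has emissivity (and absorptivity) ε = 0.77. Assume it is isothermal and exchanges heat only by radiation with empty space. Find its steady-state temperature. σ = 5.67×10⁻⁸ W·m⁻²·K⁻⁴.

T ≈ 219 K

At steady state, absorbed solar power + internal power = radiated power.
Absorbed: α·S·A_cross = 0.77·35.8·1.520 = 41.90 W (cross-section A).
Total input = 41.90 + 112 = 153.9 W.
Radiated: εσ·A_surf·T⁴ with A_surf = A = 1.520 m².
T⁴ = 153.9/(0.77·5.67×10⁻⁸·1.520) = 2.319×10⁹ K⁴.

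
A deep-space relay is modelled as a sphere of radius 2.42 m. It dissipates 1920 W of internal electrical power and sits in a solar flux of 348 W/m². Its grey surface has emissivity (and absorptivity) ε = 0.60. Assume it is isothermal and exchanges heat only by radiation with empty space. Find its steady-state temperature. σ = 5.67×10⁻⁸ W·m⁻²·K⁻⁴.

T ≈ 219 K

At steady state, absorbed solar power + internal power = radiated power.
Absorbed: α·S·A_cross = 0.60·348·18.40 = 3842 W (cross-section πr²).
Total input = 3842 + 1920 = 5762 W.
Radiated: εσ·A_surf·T⁴ with A_surf = 4πr² = 73.59 m².
T⁴ = 5762/(0.60·5.67×10⁻⁸·73.59) = 2.301×10⁹ K⁴.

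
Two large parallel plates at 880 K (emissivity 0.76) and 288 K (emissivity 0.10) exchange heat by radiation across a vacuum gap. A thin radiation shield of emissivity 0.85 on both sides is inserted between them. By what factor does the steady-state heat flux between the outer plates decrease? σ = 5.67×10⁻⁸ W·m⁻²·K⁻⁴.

Without shield: q₀ = σΔ(T⁴)/(1/ε₁+1/ε₂−1) with denominator 10.32.
With shield the two gaps are in series; the resistances add: (1/ε₁+1/ε_s−1)+(1/ε_s+1/ε₂−1) = 1.492+10.18 = 11.67.
Heat-flux ratio q₀/q = 11.67/10.32.

factor ≈ 1.13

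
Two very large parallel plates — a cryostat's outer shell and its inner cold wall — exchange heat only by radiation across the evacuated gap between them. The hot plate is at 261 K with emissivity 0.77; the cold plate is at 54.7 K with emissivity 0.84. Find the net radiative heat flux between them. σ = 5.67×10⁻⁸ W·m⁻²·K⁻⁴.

q ≈ 176 W/m²

For two infinite grey parallel plates, q = σ(T₁⁴ − T₂⁴)/(1/ε₁ + 1/ε₂ − 1).
T₁⁴ − T₂⁴ = 4.640×10⁹ − 8.953×10⁶ = 4.632×10⁹ K⁴.
1/ε₁ + 1/ε₂ − 1 = 1.299 + 1.190 − 1 = 1.489.
q = 5.67×10⁻⁸ × 4.632×10⁹ / 1.489.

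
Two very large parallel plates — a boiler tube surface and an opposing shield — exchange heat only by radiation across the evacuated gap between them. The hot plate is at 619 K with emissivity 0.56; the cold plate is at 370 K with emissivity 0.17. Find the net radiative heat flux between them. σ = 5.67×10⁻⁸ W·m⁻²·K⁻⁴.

q ≈ 1090 W/m²

For two infinite grey parallel plates, q = σ(T₁⁴ − T₂⁴)/(1/ε₁ + 1/ε₂ − 1).
T₁⁴ − T₂⁴ = 1.468×10¹¹ − 1.874×10¹⁰ = 1.281×10¹¹ K⁴.
1/ε₁ + 1/ε₂ − 1 = 1.786 + 5.882 − 1 = 6.668.
q = 5.67×10⁻⁸ × 1.281×10¹¹ / 6.668.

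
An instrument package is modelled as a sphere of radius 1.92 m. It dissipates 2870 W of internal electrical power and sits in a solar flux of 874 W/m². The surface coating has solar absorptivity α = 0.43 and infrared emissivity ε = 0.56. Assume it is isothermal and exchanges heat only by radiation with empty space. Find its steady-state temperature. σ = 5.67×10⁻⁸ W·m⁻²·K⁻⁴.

At steady state, absorbed solar power + internal power = radiated power.
Absorbed: α·S·A_cross = 0.43·874·11.58 = 4352 W (cross-section πr²).
Total input = 4352 + 2870 = 7222 W.
Radiated: εσ·A_surf·T⁴ with A_surf = 4πr² = 46.32 m².
T⁴ = 7222/(0.56·5.67×10⁻⁸·46.32) = 4.910×10⁹ K⁴.

T ≈ 265 K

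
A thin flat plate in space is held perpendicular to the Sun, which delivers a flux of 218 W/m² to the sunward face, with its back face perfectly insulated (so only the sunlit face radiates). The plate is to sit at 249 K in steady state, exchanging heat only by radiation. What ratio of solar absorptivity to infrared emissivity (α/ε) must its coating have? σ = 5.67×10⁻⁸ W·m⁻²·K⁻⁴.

α/ε ≈ 1.00

Balance: αS·A = εσ·1A·T⁴ ⇒ α/ε = σT⁴/S.
α/ε = 5.67×10⁻⁸·(249)⁴/218 = 5.67×10⁻⁸·3.844×10⁹/218.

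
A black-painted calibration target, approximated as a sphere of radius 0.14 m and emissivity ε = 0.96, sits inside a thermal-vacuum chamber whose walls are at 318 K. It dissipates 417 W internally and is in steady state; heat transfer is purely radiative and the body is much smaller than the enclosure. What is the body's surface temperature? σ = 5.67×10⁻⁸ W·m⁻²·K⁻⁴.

T ≈ 451 K

For a small grey body in a large enclosure, net radiated power = εσA(T⁴ − T_w⁴).
Steady state: P = εσA(T⁴ − T_w⁴) with A = 4πr² = 0.2463 m².
T⁴ = P/(εσA) + T_w⁴ = 417/(0.96·5.67×10⁻⁸·0.2463) + (318)⁴
    = 3.110×10¹⁰ + 1.023×10¹⁰ = 4.133×10¹⁰ K⁴.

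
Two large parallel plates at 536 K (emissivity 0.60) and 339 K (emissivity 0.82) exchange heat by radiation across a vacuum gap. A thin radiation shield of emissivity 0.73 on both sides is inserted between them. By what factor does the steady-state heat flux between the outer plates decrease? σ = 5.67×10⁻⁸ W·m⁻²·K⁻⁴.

Without shield: q₀ = σΔ(T⁴)/(1/ε₁+1/ε₂−1) with denominator 1.886.
With shield the two gaps are in series; the resistances add: (1/ε₁+1/ε_s−1)+(1/ε_s+1/ε₂−1) = 2.037+1.589 = 3.626.
Heat-flux ratio q₀/q = 3.626/1.886.

factor ≈ 1.92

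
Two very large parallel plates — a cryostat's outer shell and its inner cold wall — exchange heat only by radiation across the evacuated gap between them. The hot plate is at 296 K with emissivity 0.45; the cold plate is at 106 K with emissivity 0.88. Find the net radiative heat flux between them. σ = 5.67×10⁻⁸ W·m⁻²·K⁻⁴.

q ≈ 182 W/m²

For two infinite grey parallel plates, q = σ(T₁⁴ − T₂⁴)/(1/ε₁ + 1/ε₂ − 1).
T₁⁴ − T₂⁴ = 7.677×10⁹ − 1.262×10⁸ = 7.550×10⁹ K⁴.
1/ε₁ + 1/ε₂ − 1 = 2.222 + 1.136 − 1 = 2.359.
q = 5.67×10⁻⁸ × 7.550×10⁹ / 2.359.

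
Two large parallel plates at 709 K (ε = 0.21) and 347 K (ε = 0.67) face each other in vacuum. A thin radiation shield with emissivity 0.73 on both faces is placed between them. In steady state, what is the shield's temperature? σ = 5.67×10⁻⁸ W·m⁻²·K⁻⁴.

T_s ≈ 528 K

In steady state the net flux on the hot side equals that on the cold side.
σ(T₁⁴−T_s⁴)/D₁ = σ(T_s⁴−T₂⁴)/D₂, with D₁ = 1/ε₁+1/ε_s−1 = 5.132, D₂ = 1/ε_s+1/ε₂−1 = 1.862.
Solve for T_s⁴: T_s⁴ = (D₂·T₁⁴ + D₁·T₂⁴)/(D₁+D₂) = 7.792×10¹⁰ K⁴.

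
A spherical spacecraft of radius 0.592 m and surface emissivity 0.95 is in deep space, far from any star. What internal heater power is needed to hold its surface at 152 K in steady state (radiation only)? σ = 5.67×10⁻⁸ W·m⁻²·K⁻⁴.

P ≈ 127 W

P = εσ·4πr²·T⁴.
4πr² = 4.404 m²; T⁴ = 5.338×10⁸ K⁴.
P = 0.95·5.67×10⁻⁸·4.404·5.338×10⁸.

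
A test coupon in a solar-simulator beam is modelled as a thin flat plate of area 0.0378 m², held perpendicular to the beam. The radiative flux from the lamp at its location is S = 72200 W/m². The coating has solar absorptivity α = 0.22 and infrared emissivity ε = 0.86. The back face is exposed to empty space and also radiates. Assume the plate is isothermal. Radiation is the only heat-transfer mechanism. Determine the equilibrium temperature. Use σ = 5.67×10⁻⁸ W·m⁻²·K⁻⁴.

T ≈ 635 K

At equilibrium, absorbed power = emitted power.
Absorbing cross-section = A = 0.03780 m²; emitting surface = 2A = 0.07560 m² (ratio 2).
αS·A_cross = εσ·A_surf·T⁴  ⇒  T⁴ = αS/(ε·2σ).
T⁴ = 0.220·72200/(0.86·2·5.67×10⁻⁸) = 1.629×10¹¹ K⁴.
T = (1.629×10¹¹)^(1/4).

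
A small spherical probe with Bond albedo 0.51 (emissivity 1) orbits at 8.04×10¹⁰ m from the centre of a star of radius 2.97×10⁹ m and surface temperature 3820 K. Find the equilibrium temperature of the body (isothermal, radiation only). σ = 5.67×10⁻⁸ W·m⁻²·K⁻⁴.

T ≈ 434 K

The star's surface emits σT_*⁴; at distance d the flux is S = σT_*⁴(R_*/d)².
S = 5.67×10⁻⁸·(3820)⁴·(2.97×10⁹/8.04×10¹⁰)² = 16480 W/m².
For an isothermal sphere T⁴ = (1−a)S/(4σ) = 3.560×10¹⁰ K⁴.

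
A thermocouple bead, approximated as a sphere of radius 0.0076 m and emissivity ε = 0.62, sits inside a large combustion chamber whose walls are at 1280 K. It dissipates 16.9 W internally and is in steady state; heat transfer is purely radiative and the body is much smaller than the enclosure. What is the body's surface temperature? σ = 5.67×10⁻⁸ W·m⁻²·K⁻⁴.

For a small grey body in a large enclosure, net radiated power = εσA(T⁴ − T_w⁴).
Steady state: P = εσA(T⁴ − T_w⁴) with A = 4πr² = 7.258×10⁻⁴ m².
T⁴ = P/(εσA) + T_w⁴ = 16.9/(0.62·5.67×10⁻⁸·7.258×10⁻⁴) + (1280)⁴
    = 6.623×10¹¹ + 2.684×10¹² = 3.347×10¹² K⁴.

T ≈ 1350 K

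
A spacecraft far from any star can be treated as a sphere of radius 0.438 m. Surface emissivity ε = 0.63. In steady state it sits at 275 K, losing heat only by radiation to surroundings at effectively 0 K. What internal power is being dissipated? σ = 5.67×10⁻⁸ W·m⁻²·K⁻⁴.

P ≈ 493 W

Steady state: P = εσA T⁴.
A = 4πr² = 2.411 m²; T⁴ = (275)⁴ = 5.719×10⁹ K⁴.
P = 0.63 × 5.67×10⁻⁸ × 2.411 × 5.719×10⁹.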